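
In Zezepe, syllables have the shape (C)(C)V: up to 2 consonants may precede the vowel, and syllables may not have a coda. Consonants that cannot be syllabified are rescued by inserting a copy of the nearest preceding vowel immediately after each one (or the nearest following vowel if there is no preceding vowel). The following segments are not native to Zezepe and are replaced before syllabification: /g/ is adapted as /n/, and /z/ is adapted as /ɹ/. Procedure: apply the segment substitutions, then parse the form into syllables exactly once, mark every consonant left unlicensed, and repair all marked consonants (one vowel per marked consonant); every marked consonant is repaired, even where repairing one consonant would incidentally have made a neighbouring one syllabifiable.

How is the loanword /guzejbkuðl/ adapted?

Substitution: /g/ → /n/, /z/ → /ɹ/, giving /nuɹejbkuðl/.
Syllabifying with onset maximization leaves /j/, /ð/, /l/ stranded (no codas are permitted; onsets may contain at most 2 consonants).
Each unlicensed consonant becomes the onset of a new syllable: /j/ → /je/, /ð/ → /ðu/, /l/ → /lu/.

nuɹejebkuðulu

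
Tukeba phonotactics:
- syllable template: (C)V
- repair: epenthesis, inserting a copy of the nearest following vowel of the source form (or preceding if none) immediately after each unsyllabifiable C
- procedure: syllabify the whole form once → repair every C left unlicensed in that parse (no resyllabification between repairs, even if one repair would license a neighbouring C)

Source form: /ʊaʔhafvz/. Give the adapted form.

Syllabifying with onset maximization leaves /ʔ/, /f/, /v/, /z/ stranded (no codas are permitted; onsets are limited to one consonant).
Each unlicensed consonant becomes the onset of a new syllable: /ʔ/ → /ʔa/, /f/ → /fa/, /v/ → /va/, /z/ → /za/.

ʊaʔahafavaza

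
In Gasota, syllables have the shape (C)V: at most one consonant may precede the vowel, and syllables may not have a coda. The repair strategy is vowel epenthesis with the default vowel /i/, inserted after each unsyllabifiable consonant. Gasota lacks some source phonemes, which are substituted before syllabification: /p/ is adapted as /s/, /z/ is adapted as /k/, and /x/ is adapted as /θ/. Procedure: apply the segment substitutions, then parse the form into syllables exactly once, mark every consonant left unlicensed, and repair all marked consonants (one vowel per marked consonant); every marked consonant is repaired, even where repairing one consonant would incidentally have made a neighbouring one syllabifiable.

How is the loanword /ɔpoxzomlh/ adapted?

Substitution: /p/ → /s/, /x/ → /θ/, /z/ → /k/, giving /ɔsoθkomlh/.
Under (C)V, the unsyllabifiable consonants are /θ/, /m/, /l/, /h/ (no codas are permitted; onsets are limited to one consonant).
Each unlicensed consonant becomes the onset of a new syllable: /θ/ → /θi/, /m/ → /mi/, /l/ → /li/, /h/ → /hi/.

ɔsoθikomilihi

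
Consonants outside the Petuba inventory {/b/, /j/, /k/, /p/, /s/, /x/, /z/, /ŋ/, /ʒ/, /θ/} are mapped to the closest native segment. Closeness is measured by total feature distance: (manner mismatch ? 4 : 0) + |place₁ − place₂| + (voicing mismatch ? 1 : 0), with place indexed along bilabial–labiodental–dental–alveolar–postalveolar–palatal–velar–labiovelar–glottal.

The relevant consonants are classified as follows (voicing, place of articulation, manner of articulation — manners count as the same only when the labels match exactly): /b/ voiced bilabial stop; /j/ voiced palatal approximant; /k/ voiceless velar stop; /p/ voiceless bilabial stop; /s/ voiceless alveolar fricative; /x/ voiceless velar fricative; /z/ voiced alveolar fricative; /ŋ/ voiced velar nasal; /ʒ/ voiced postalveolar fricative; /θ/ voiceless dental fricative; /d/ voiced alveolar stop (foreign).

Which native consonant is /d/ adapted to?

b

/b/ is closest: same manner (stop), place distance 3 (alveolar→bilabial), same voicing; total 3. Next closest is /k/ at distance 4.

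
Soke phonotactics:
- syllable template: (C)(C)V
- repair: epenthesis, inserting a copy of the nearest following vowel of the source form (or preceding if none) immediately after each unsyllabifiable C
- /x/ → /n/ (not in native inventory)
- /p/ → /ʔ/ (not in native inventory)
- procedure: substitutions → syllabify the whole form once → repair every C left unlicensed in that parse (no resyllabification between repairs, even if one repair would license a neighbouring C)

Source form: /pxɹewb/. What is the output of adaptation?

ʔenɹewebe

Substitution: /p/ → /ʔ/, /x/ → /n/, giving /ʔnɹewb/.
The consonants /ʔ/, /w/, /b/ cannot be parsed into a legal (C)(C)V syllable (no codas are permitted; onsets may contain at most 2 consonants).
Epenthesis after each stranded consonant: /ʔ/ → /ʔe/, /w/ → /we/, /b/ → /be/.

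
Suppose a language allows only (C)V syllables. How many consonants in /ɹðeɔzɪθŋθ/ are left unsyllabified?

Under (C)V, the unsyllabifiable consonants are /ɹ/, /θ/, /ŋ/, /θ/ (no codas are permitted; onsets are limited to one consonant).

4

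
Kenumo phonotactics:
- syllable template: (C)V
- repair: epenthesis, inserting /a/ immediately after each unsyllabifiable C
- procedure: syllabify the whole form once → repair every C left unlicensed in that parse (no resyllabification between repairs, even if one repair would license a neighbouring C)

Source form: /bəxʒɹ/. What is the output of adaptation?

Syllabifying with onset maximization leaves /x/, /ʒ/, /ɹ/ stranded (no codas are permitted; onsets are limited to one consonant).
Epenthesis after each stranded consonant: /x/ → /xa/, /ʒ/ → /ʒa/, /ɹ/ → /ɹa/.

bəxaʒaɹa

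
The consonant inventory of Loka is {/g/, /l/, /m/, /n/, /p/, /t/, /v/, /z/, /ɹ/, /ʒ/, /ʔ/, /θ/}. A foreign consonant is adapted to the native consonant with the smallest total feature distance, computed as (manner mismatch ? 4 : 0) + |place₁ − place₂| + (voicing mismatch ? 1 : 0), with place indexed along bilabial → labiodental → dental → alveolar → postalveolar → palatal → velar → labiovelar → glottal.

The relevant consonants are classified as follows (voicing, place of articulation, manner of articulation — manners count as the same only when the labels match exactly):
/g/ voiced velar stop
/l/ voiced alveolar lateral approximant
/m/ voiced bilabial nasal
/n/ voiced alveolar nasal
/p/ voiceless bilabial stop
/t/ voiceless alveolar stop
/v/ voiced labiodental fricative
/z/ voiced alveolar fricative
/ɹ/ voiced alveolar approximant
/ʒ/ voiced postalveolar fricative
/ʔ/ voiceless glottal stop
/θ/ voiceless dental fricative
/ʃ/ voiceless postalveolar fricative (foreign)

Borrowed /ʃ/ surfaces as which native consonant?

ʒ

/ʒ/ is closest: same manner (fricative), place distance 0 (postalveolar→postalveolar), voicing differs (+1); total 1. Next closest is /z/ at distance 2.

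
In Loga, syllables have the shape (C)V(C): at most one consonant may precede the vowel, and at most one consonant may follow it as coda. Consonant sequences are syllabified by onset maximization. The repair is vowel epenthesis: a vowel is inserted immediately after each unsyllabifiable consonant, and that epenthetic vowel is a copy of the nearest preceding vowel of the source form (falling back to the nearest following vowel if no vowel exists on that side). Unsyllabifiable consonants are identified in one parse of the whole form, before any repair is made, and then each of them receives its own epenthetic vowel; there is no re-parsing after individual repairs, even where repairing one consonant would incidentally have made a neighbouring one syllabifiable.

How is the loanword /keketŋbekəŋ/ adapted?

Syllabifying with onset maximization leaves /ŋ/ stranded (at most one coda consonant is licensed; onsets are limited to one consonant).
Epenthesis after each stranded consonant: /ŋ/ → /ŋe/.

keketŋebekəŋ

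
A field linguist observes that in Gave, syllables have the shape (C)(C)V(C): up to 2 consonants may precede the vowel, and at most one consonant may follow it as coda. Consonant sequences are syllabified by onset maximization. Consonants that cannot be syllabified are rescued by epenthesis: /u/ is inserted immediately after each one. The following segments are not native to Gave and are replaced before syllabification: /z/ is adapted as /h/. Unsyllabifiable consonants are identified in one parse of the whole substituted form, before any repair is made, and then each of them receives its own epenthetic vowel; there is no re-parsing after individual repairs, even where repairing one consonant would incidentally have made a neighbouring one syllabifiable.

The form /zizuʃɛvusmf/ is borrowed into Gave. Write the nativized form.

hihuʃɛvusmufu

Substitution: /z/ → /h/, giving /hihuʃɛvusmf/.
The consonants /m/, /f/ cannot be parsed into a legal (C)(C)V(C) syllable (at most one coda consonant is licensed; onsets may contain at most 2 consonants).
Inserting the epenthetic vowel yields /m/ → /mu/, /f/ → /fu/.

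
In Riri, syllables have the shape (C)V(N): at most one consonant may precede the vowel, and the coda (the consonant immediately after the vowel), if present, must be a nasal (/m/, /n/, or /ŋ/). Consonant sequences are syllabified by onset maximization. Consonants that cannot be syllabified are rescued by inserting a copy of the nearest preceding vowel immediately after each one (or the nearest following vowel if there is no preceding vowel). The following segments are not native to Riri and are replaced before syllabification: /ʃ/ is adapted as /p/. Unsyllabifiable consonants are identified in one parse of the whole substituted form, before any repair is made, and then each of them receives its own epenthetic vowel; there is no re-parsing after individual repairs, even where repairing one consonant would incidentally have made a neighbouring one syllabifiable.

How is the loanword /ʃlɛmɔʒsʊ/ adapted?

Substitution: /ʃ/ → /p/, giving /plɛmɔʒsʊ/.
The consonants /p/, /ʒ/ cannot be parsed into a legal (C)V(N) syllable (only a nasal (/m/, /n/, or /ŋ/) is licensed in coda position; onsets are limited to one consonant).
Inserting the epenthetic vowel yields /p/ → /pɛ/, /ʒ/ → /ʒɔ/.

pɛlɛmɔʒɔsʊ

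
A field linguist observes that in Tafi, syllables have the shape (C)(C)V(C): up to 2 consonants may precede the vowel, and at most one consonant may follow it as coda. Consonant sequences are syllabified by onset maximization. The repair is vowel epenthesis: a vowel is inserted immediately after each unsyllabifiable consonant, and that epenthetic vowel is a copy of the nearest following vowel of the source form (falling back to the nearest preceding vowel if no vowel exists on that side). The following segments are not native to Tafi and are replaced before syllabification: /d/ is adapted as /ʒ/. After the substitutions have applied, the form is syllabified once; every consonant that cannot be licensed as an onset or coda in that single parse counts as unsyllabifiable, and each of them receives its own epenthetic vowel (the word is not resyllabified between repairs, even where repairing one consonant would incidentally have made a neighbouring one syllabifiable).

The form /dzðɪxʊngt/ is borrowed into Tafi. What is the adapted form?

Substitution: /d/ → /ʒ/, giving /ʒzðɪxʊngt/.
Syllabifying with onset maximization leaves /ʒ/, /g/, /t/ stranded (at most one coda consonant is licensed; onsets may contain at most 2 consonants).
Each unlicensed consonant becomes the onset of a new syllable: /ʒ/ → /ʒɪ/, /g/ → /gʊ/, /t/ → /tʊ/.

ʒɪzðɪxʊngʊtʊ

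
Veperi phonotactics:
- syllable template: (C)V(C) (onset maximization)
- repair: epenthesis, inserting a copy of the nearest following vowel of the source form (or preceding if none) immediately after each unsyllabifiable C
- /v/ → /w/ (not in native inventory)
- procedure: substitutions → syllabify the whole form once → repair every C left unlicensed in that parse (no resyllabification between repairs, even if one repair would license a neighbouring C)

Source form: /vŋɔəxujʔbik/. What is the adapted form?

wɔŋɔəxujʔibik

Substitution: /v/ → /w/, giving /wŋɔəxujʔbik/.
Under (C)V(C), the unsyllabifiable consonants are /w/, /ʔ/ (at most one coda consonant is licensed; onsets are limited to one consonant).
Epenthesis after each stranded consonant: /w/ → /wɔ/, /ʔ/ → /ʔi/.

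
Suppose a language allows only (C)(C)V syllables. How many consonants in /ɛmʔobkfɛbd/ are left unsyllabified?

3

Under (C)(C)V, the unsyllabifiable consonants are /b/, /b/, /d/ (no codas are permitted; onsets may contain at most 2 consonants).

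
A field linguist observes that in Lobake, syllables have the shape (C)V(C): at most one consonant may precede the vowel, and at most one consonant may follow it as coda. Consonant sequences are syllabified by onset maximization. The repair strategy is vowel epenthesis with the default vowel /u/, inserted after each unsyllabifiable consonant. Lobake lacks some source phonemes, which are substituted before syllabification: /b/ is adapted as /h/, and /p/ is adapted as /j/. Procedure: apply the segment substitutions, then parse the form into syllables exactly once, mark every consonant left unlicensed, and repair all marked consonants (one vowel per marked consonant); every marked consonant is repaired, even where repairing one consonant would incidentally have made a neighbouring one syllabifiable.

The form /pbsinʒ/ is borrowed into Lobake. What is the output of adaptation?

juhusinʒu

Substitution: /p/ → /j/, /b/ → /h/, giving /jhsinʒ/.
Syllabifying with onset maximization leaves /j/, /h/, /ʒ/ stranded (at most one coda consonant is licensed; onsets are limited to one consonant).
Inserting the epenthetic vowel yields /j/ → /ju/, /h/ → /hu/, /ʒ/ → /ʒu/.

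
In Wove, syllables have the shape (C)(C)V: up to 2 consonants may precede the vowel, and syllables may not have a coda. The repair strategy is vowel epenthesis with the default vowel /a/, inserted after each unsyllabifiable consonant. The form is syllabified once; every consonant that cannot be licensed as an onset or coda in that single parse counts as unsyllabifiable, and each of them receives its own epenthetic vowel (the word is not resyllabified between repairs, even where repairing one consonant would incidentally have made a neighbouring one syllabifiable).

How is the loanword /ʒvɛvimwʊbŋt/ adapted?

Under (C)(C)V, the unsyllabifiable consonants are /b/, /ŋ/, /t/ (no codas are permitted; onsets may contain at most 2 consonants).
Inserting the epenthetic vowel yields /b/ → /ba/, /ŋ/ → /ŋa/, /t/ → /ta/.

ʒvɛvimwʊbaŋata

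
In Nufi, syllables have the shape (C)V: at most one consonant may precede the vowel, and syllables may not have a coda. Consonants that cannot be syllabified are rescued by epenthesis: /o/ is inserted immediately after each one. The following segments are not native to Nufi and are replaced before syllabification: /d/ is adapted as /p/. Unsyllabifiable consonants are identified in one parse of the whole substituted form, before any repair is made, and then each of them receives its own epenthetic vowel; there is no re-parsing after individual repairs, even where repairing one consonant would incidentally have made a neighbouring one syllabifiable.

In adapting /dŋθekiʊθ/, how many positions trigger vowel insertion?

After substitution the input is /pŋθekiʊθ/.
The unsyllabifiable consonants are /p/, /ŋ/, /θ/; each receives one epenthetic vowel.

3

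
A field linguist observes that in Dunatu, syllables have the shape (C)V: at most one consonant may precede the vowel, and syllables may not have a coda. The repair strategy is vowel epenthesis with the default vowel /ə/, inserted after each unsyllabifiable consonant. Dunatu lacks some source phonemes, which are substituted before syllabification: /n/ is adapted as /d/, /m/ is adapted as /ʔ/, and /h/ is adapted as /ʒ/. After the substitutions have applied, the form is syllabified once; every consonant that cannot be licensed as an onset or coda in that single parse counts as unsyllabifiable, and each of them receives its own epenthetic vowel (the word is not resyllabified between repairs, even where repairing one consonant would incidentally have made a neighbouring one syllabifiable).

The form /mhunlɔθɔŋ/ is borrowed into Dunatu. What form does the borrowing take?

Substitution: /m/ → /ʔ/, /h/ → /ʒ/, /n/ → /d/, giving /ʔʒudlɔθɔŋ/.
Under (C)V, the unsyllabifiable consonants are /ʔ/, /d/, /ŋ/ (no codas are permitted; onsets are limited to one consonant).
Epenthesis after each stranded consonant: /ʔ/ → /ʔə/, /d/ → /də/, /ŋ/ → /ŋə/.

ʔəʒudəlɔθɔŋə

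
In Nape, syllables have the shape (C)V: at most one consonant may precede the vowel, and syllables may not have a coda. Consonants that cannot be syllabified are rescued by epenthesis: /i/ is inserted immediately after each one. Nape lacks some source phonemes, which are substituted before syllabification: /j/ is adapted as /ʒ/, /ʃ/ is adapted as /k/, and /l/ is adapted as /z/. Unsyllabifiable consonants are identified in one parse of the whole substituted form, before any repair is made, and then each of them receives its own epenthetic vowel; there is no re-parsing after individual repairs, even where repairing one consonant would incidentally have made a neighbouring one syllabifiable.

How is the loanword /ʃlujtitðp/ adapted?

Substitution: /ʃ/ → /k/, /l/ → /z/, /j/ → /ʒ/, giving /kzuʒtitðp/.
Under (C)V, the unsyllabifiable consonants are /k/, /ʒ/, /t/, /ð/, /p/ (no codas are permitted; onsets are limited to one consonant).
Inserting the epenthetic vowel yields /k/ → /ki/, /ʒ/ → /ʒi/, /t/ → /ti/, /ð/ → /ði/, /p/ → /pi/.

kizuʒititiðipi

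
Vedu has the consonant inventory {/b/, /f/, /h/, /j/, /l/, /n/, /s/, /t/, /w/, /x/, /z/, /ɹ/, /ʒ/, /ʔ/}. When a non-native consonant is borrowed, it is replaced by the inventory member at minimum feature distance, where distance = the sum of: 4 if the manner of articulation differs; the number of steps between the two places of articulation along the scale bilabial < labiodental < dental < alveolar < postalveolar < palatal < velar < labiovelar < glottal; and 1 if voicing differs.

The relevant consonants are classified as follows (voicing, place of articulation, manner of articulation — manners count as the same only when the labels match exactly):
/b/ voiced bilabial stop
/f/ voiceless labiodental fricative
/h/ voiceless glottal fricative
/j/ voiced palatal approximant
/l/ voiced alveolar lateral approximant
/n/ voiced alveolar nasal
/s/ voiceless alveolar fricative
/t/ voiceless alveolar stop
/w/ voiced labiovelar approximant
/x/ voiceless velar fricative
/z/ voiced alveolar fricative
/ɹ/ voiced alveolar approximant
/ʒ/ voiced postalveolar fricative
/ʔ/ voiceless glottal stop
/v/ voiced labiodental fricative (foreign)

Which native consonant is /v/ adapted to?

/f/ is closest: same manner (fricative), place distance 0 (labiodental→labiodental), voicing differs (+1); total 1. Next closest is /z/ at distance 2.

f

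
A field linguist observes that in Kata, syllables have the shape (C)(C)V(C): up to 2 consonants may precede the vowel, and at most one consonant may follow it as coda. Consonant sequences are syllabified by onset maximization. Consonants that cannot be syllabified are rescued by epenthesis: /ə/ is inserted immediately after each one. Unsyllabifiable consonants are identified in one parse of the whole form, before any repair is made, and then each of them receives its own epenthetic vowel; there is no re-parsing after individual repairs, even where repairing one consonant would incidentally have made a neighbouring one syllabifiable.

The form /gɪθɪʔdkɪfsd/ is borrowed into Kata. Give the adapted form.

Syllabifying with onset maximization leaves /s/, /d/ stranded (at most one coda consonant is licensed; onsets may contain at most 2 consonants).
Epenthesis after each stranded consonant: /s/ → /sə/, /d/ → /də/.

gɪθɪʔdkɪfsədə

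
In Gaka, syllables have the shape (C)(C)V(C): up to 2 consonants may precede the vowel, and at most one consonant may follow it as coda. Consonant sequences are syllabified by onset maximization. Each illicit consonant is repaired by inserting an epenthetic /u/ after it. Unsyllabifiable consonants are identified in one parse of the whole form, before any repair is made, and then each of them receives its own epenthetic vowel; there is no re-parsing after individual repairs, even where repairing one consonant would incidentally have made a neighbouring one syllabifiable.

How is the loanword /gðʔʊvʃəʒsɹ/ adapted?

Under (C)(C)V(C), the unsyllabifiable consonants are /g/, /s/, /ɹ/ (at most one coda consonant is licensed; onsets may contain at most 2 consonants).
Inserting the epenthetic vowel yields /g/ → /gu/, /s/ → /su/, /ɹ/ → /ɹu/.

guðʔʊvʃəʒsuɹu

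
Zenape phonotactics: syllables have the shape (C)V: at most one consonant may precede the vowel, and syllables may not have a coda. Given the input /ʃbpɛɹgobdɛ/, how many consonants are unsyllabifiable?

4

The consonants /ʃ/, /b/, /ɹ/, /b/ cannot be parsed into a legal (C)V syllable (no codas are permitted; onsets are limited to one consonant).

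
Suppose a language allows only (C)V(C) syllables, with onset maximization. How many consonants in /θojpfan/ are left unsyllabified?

Under (C)V(C), the unsyllabifiable consonants are /p/ (at most one coda consonant is licensed; onsets are limited to one consonant).

1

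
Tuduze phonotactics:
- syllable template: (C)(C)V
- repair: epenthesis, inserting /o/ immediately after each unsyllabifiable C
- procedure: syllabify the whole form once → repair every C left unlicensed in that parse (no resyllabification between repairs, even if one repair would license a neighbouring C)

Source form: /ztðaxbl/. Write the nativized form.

zotðaxobolo

The consonants /z/, /x/, /b/, /l/ cannot be parsed into a legal (C)(C)V syllable (no codas are permitted; onsets may contain at most 2 consonants).
Each unlicensed consonant becomes the onset of a new syllable: /z/ → /zo/, /x/ → /xo/, /b/ → /bo/, /l/ → /lo/.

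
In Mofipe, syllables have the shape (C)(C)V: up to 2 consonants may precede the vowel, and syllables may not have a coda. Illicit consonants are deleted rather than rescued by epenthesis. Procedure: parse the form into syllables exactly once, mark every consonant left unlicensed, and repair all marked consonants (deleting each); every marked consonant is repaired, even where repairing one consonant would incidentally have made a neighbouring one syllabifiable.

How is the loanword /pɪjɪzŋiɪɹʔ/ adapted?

pɪjɪzŋiɪ

Syllabifying with onset maximization leaves /ɹ/, /ʔ/ stranded (no codas are permitted; onsets may contain at most 2 consonants).
Each unlicensed consonant is deleted: /ɹ/, /ʔ/.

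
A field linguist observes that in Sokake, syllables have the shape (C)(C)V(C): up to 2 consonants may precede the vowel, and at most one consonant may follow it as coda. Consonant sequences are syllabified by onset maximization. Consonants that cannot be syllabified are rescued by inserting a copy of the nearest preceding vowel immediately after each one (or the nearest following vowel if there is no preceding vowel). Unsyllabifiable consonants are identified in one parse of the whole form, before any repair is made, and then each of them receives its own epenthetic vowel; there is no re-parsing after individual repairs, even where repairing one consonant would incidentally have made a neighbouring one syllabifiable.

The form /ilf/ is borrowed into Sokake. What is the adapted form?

ilfi

The consonants /f/ cannot be parsed into a legal (C)(C)V(C) syllable (at most one coda consonant is licensed; onsets may contain at most 2 consonants).
Epenthesis after each stranded consonant: /f/ → /fi/.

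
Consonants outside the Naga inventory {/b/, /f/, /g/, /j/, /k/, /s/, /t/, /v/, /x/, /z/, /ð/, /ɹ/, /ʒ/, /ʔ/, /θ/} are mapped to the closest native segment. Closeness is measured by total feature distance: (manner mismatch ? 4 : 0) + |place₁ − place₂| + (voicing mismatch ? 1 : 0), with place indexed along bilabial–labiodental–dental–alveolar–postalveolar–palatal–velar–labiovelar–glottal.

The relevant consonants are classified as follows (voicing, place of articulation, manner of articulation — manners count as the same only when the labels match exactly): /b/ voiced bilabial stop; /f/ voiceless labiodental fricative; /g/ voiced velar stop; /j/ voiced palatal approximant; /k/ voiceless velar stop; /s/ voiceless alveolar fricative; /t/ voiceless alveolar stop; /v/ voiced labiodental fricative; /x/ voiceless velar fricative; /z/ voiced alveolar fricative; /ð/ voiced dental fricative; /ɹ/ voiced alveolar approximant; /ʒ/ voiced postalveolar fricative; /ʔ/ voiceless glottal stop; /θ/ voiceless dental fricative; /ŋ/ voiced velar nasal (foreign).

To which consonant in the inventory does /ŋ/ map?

g

/g/ is closest: manner differs (nasal→stop, +4), place distance 0 (velar→velar), same voicing; total 4. Next closest is /j/ at distance 5.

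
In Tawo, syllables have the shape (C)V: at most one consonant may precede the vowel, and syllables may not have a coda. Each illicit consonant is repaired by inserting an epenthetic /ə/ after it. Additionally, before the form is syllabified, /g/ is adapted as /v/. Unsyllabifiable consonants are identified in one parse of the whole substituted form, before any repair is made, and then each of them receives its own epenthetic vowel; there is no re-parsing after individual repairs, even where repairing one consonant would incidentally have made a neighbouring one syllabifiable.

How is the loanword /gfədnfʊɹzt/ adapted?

vəfədənəfʊɹəzətə

Substitution: /g/ → /v/, giving /vfədnfʊɹzt/.
The consonants /v/, /d/, /n/, /ɹ/, /z/, /t/ cannot be parsed into a legal (C)V syllable (no codas are permitted; onsets are limited to one consonant).
Epenthesis after each stranded consonant: /v/ → /və/, /d/ → /də/, /n/ → /nə/, /ɹ/ → /ɹə/, /z/ → /zə/, /t/ → /tə/.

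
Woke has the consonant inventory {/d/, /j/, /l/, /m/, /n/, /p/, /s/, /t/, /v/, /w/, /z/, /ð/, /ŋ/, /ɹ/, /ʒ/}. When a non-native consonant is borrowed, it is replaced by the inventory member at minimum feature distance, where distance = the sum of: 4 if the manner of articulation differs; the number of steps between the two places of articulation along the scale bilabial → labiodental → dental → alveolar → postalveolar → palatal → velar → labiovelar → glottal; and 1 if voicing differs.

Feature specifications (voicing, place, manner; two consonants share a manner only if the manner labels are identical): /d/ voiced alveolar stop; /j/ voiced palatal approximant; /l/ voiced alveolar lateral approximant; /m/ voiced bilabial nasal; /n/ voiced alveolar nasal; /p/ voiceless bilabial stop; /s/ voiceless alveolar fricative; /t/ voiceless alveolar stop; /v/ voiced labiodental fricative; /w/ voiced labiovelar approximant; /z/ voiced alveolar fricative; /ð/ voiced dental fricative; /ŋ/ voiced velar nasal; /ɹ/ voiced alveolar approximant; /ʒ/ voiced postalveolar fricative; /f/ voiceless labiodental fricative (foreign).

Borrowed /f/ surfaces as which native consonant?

v

/v/ is closest: same manner (fricative), place distance 0 (labiodental→labiodental), voicing differs (+1); total 1. Next closest is /s/ at distance 2.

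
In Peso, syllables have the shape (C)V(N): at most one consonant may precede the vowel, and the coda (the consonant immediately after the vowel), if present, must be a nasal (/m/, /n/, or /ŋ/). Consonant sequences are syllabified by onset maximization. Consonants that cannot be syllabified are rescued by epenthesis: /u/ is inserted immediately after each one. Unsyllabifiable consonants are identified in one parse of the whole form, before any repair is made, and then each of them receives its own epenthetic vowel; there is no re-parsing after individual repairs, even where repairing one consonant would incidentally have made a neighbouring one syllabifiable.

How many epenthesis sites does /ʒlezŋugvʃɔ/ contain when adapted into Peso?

The unsyllabifiable consonants are /ʒ/, /z/, /g/, /v/; each receives one epenthetic vowel.

4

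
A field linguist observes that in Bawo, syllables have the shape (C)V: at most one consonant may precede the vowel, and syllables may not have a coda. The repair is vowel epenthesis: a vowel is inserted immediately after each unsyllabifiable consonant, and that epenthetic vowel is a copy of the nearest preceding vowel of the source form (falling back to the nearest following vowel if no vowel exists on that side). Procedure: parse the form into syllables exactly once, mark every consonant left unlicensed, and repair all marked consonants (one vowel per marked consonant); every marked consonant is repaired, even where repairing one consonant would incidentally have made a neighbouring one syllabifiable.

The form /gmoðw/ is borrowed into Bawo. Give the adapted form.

gomoðowo

Under (C)V, the unsyllabifiable consonants are /g/, /ð/, /w/ (no codas are permitted; onsets are limited to one consonant).
Epenthesis after each stranded consonant: /g/ → /go/, /ð/ → /ðo/, /w/ → /wo/.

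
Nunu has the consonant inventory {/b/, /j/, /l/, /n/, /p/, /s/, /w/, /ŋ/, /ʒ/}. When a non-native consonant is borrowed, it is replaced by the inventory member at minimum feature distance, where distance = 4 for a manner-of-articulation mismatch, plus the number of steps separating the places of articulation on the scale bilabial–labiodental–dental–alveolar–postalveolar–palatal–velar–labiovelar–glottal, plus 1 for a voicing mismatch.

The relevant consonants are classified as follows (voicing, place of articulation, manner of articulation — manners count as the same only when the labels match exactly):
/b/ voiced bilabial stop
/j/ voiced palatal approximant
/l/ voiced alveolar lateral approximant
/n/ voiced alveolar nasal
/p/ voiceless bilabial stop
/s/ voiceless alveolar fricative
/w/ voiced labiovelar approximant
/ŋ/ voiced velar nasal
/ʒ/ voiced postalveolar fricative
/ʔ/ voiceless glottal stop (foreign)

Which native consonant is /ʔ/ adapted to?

w

/w/ is closest: manner differs (stop→approximant, +4), place distance 1 (glottal→labiovelar), voicing differs (+1); total 6. Next closest is /ŋ/ at distance 7.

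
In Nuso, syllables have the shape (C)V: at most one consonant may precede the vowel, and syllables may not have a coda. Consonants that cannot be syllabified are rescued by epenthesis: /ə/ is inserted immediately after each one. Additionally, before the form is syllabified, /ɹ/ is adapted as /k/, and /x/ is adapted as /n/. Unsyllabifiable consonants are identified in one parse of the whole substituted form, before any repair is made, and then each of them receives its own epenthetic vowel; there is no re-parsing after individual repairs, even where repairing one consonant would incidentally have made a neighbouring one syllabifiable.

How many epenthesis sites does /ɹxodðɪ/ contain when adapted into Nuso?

2

After substitution the input is /knodðɪ/.
The unsyllabifiable consonants are /k/, /d/; each receives one epenthetic vowel.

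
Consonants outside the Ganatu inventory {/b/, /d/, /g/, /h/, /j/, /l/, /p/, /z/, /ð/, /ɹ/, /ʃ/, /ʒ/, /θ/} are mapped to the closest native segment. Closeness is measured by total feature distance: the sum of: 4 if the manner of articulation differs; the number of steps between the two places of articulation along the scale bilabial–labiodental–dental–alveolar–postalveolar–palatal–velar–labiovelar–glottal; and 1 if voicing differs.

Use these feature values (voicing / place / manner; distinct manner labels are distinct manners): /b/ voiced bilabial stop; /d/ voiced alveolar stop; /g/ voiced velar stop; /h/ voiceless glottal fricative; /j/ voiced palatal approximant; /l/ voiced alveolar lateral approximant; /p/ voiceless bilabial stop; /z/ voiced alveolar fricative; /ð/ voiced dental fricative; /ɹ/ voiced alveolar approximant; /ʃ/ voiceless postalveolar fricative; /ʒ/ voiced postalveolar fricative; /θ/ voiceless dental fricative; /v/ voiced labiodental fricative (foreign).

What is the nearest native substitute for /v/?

/ð/ is closest: same manner (fricative), place distance 1 (labiodental→dental), same voicing; total 1. Next closest is /z/ at distance 2.

ð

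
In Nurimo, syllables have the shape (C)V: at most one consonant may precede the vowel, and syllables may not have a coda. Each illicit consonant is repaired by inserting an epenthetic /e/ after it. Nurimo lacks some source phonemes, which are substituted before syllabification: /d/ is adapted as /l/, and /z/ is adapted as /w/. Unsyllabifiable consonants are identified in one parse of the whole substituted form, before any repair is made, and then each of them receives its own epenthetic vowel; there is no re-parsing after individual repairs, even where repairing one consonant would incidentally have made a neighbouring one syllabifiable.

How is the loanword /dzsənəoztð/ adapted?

Substitution: /d/ → /l/, /z/ → /w/, giving /lwsənəowtð/.
The consonants /l/, /w/, /w/, /t/, /ð/ cannot be parsed into a legal (C)V syllable (no codas are permitted; onsets are limited to one consonant).
Each unlicensed consonant becomes the onset of a new syllable: /l/ → /le/, /w/ → /we/, /w/ → /we/, /t/ → /te/, /ð/ → /ðe/.

lewesənəoweteðe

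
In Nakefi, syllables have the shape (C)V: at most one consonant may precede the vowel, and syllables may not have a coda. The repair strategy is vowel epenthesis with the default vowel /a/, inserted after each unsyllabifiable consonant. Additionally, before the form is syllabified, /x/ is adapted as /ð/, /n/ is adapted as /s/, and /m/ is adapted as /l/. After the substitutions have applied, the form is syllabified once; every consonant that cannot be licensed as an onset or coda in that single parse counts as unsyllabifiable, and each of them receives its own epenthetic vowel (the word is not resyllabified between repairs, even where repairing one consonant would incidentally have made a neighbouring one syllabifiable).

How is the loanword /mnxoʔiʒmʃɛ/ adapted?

lasaðoʔiʒalaʃɛ

Substitution: /m/ → /l/, /n/ → /s/, /x/ → /ð/, giving /lsðoʔiʒlʃɛ/.
Syllabifying with onset maximization leaves /l/, /s/, /ʒ/, /l/ stranded (no codas are permitted; onsets are limited to one consonant).
Each unlicensed consonant becomes the onset of a new syllable: /l/ → /la/, /s/ → /sa/, /ʒ/ → /ʒa/, /l/ → /la/.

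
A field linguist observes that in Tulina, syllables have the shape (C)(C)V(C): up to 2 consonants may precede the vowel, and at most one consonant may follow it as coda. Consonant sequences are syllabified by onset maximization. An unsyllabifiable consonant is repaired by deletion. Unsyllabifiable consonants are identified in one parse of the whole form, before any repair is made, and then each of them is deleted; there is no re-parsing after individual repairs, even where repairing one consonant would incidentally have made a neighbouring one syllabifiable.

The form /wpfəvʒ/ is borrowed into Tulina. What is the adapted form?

pfəv

Syllabifying with onset maximization leaves /w/, /ʒ/ stranded (at most one coda consonant is licensed; onsets may contain at most 2 consonants).
Each unlicensed consonant is deleted: /w/, /ʒ/.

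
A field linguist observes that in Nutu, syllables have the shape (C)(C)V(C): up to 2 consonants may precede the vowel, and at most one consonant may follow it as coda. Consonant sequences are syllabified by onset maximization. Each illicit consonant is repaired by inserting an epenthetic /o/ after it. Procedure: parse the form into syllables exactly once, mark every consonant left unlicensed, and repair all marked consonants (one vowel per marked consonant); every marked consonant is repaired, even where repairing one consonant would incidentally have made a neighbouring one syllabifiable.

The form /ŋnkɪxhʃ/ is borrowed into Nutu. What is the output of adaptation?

The consonants /ŋ/, /h/, /ʃ/ cannot be parsed into a legal (C)(C)V(C) syllable (at most one coda consonant is licensed; onsets may contain at most 2 consonants).
Inserting the epenthetic vowel yields /ŋ/ → /ŋo/, /h/ → /ho/, /ʃ/ → /ʃo/.

ŋonkɪxhoʃo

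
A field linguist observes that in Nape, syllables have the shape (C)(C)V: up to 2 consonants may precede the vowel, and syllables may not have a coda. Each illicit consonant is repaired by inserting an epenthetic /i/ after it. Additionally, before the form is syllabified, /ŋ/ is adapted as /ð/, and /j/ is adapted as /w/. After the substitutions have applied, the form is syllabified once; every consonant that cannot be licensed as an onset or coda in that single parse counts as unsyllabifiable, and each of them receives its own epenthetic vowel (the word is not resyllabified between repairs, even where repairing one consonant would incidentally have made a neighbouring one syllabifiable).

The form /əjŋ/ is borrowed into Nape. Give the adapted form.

əwiði

Substitution: /j/ → /w/, /ŋ/ → /ð/, giving /əwð/.
The consonants /w/, /ð/ cannot be parsed into a legal (C)(C)V syllable (no codas are permitted; onsets may contain at most 2 consonants).
Each unlicensed consonant becomes the onset of a new syllable: /w/ → /wi/, /ð/ → /ði/.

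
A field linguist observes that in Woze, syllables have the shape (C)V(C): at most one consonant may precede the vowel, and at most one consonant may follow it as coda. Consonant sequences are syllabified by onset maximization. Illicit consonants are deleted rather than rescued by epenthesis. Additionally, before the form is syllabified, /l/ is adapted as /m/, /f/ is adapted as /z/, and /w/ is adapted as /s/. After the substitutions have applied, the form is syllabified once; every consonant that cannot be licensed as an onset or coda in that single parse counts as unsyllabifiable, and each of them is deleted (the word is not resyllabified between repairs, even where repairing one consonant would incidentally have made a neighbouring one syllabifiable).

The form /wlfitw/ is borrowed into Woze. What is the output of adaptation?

zit

Substitution: /w/ → /s/, /l/ → /m/, /f/ → /z/, giving /smzits/.
Under (C)V(C), the unsyllabifiable consonants are /s/, /m/, /s/ (at most one coda consonant is licensed; onsets are limited to one consonant).
Deleting the stranded consonants removes /s/, /m/, /s/.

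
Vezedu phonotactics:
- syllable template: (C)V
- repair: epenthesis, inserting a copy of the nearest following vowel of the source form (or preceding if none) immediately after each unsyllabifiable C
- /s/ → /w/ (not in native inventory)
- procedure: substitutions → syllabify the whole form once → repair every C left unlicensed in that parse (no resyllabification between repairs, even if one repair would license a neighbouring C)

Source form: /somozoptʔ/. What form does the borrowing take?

Substitution: /s/ → /w/, giving /womozoptʔ/.
The consonants /p/, /t/, /ʔ/ cannot be parsed into a legal (C)V syllable (no codas are permitted; onsets are limited to one consonant).
Inserting the epenthetic vowel yields /p/ → /po/, /t/ → /to/, /ʔ/ → /ʔo/.

womozopotoʔo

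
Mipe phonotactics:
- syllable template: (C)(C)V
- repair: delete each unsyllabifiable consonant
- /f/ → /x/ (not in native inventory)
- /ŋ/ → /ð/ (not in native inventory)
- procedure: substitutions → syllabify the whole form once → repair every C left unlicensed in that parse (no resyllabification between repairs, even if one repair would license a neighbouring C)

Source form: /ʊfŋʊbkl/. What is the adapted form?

Substitution: /f/ → /x/, /ŋ/ → /ð/, giving /ʊxðʊbkl/.
Under (C)(C)V, the unsyllabifiable consonants are /b/, /k/, /l/ (no codas are permitted; onsets may contain at most 2 consonants).
Deleting the stranded consonants removes /b/, /k/, /l/.

ʊxðʊ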